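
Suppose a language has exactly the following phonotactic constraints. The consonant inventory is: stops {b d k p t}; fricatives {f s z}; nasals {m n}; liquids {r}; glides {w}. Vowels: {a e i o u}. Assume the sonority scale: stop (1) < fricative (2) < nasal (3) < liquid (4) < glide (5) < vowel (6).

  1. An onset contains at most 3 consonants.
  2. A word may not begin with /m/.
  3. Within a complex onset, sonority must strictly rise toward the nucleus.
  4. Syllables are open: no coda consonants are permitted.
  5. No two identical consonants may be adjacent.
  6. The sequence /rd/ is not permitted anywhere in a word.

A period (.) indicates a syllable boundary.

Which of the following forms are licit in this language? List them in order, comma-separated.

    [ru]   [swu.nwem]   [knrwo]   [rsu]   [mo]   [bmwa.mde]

[ru] — σ1 onset /r/, coda /∅/ ok → licit
[swu.nwem] — violates constraint 4: syllable 2 coda /m/ has 1 consonant (> 0) → illicit
[knrwo] — violates constraint 1: syllable 1 onset /knrw/ has 4 consonants (> 3) → illicit
[rsu] — violates constraint 3: syllable 1 onset /rs/: /r/ (liquid, 4) → /s/ (fricative, 2) does not rise → illicit
[mo] — violates constraint 2: word begins with /m/ → illicit
[bmwa.mde] — violates constraint 3: syllable 2 onset /md/: /m/ (nasal, 3) → /d/ (stop, 1) does not rise → illicit

[ru]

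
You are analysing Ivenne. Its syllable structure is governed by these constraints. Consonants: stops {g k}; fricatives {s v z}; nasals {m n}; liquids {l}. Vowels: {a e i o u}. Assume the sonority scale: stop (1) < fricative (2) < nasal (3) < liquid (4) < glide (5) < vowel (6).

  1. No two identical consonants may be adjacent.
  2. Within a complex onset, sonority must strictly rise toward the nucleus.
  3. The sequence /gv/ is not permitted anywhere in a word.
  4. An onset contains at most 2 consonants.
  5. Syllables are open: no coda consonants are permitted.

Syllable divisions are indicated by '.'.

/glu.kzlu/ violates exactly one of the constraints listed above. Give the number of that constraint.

/glu.kzlu/: syllable 2 onset /kzl/ has 3 consonants (> 2).
This is a violation of constraint 4: "An onset contains at most 2 consonants."
The remaining constraints (1, 2, 3, 5) are satisfied.

4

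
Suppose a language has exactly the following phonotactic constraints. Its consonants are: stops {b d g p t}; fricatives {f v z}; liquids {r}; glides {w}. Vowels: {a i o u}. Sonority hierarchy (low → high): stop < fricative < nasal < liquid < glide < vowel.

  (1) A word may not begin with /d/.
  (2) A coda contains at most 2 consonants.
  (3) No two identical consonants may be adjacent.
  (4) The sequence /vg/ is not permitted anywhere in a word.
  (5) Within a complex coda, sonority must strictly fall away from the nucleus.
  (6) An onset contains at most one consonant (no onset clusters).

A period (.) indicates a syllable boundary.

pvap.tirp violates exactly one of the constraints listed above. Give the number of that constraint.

6

pvap.tirp: syllable 1 onset /pv/ has 2 consonants (> 1).
This is a violation of constraint 6: "An onset contains at most one consonant (no onset clusters)."
The remaining constraints (1, 2, 3, 4, 5) are satisfied.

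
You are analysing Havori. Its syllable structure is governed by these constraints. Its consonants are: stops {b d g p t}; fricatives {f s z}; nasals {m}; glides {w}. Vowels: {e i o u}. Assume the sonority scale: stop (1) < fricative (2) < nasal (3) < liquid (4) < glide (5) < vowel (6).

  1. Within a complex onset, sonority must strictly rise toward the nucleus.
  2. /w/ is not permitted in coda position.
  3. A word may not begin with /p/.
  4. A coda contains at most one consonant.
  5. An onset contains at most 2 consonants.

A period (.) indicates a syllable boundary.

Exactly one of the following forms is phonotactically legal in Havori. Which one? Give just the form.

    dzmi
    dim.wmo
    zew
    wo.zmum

wo.zmum

dzmi — violates constraint 5: syllable 1 onset /dzm/ has 3 consonants (> 2) → phonotactically illegal
dim.wmo — violates constraint 1: syllable 2 onset /wm/: /w/ (glide, 5) → /m/ (nasal, 3) does not rise → phonotactically illegal
zew — violates constraint 2: syllable 1 coda contains /w/ → phonotactically illegal
wo.zmum — σ1 onset /w/, coda /∅/ ok; σ2 onset /zm/ (2→3 rises), coda /m/ ok → phonotactically legal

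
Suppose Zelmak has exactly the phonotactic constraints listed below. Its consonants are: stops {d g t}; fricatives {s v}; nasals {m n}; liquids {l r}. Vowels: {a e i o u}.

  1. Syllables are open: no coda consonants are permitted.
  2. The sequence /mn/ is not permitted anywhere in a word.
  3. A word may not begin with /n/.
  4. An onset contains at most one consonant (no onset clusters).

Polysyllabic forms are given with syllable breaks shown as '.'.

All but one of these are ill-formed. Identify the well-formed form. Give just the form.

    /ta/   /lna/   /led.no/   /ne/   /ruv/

/ta/ — σ1 onset /t/, coda /∅/ ok → well-formed
/lna/ — violates constraint 4: syllable 1 onset /ln/ has 2 consonants (> 1) → ill-formed
/led.no/ — violates constraint 1: syllable 1 coda /d/ has 1 consonant (> 0) → ill-formed
/ne/ — violates constraint 3: word begins with /n/ → ill-formed
/ruv/ — violates constraint 1: syllable 1 coda /v/ has 1 consonant (> 0) → ill-formed

/ta/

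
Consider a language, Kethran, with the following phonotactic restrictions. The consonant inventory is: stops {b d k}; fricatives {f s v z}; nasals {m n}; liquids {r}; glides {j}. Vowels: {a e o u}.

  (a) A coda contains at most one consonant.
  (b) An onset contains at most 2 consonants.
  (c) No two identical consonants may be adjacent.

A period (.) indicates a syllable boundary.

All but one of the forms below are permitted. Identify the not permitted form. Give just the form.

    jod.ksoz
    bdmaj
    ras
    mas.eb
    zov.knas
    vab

jod.ksoz — σ1 onset /j/, coda /d/ ok; σ2 onset /ks/ (2C), coda /z/ ok → permitted
bdmaj — violates constraint (b): syllable 1 onset /bdm/ has 3 consonants (> 2) → not permitted
ras — σ1 onset /r/, coda /s/ ok → permitted
mas.eb — σ1 onset /m/, coda /s/ ok; σ2 onset /∅/, coda /b/ ok → permitted
zov.knas — σ1 onset /z/, coda /v/ ok; σ2 onset /kn/ (2C), coda /s/ ok → permitted
vab — σ1 onset /v/, coda /b/ ok → permitted

bdmaj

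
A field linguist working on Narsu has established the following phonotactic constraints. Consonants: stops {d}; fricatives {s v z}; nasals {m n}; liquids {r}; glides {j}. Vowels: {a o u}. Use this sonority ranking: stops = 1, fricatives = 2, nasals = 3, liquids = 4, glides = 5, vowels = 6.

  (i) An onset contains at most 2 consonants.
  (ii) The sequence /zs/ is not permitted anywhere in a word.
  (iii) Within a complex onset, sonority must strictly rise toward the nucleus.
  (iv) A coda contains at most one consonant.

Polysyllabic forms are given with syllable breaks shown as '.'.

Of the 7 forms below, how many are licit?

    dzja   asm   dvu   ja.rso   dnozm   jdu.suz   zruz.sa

1

dzja — violates constraint (i): syllable 1 onset /dzj/ has 3 consonants (> 2) → illicit
asm — violates constraint (iv): syllable 1 coda /sm/ has 2 consonants (> 1) → illicit
dvu — σ1 onset /dv/ (1→2 rises), coda /∅/ ok → licit
ja.rso — violates constraint (iii): syllable 2 onset /rs/: /r/ (liquid, 4) → /s/ (fricative, 2) does not rise → illicit
dnozm — violates constraint (iv): syllable 1 coda /zm/ has 2 consonants (> 1) → illicit
jdu.suz — violates constraint (iii): syllable 1 onset /jd/: /j/ (glide, 5) → /d/ (stop, 1) does not rise → illicit
zruz.sa — violates constraint (ii): contains banned sequence /zs/ → illicit
Licit: dvu → 1.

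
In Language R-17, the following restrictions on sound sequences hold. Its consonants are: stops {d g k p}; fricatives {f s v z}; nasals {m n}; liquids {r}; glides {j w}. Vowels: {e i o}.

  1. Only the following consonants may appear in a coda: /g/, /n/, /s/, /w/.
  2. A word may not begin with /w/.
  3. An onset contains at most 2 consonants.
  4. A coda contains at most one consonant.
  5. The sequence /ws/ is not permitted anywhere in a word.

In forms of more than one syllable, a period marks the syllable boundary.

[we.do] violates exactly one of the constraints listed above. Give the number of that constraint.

2

[we.do]: word begins with /w/.
This is a violation of constraint 2: "A word may not begin with /w/."
The remaining constraints (1, 3, 4, 5) are satisfied.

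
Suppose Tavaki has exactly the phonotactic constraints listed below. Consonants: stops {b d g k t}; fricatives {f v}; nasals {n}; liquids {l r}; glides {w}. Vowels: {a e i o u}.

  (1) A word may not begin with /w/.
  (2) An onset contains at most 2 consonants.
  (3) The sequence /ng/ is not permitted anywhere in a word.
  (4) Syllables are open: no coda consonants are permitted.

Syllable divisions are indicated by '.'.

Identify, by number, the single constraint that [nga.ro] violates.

3

[nga.ro]: contains banned sequence /ng/.
This is a violation of constraint 3: "The sequence /ng/ is not permitted anywhere in a word."
The remaining constraints (1, 2, 4) are satisfied.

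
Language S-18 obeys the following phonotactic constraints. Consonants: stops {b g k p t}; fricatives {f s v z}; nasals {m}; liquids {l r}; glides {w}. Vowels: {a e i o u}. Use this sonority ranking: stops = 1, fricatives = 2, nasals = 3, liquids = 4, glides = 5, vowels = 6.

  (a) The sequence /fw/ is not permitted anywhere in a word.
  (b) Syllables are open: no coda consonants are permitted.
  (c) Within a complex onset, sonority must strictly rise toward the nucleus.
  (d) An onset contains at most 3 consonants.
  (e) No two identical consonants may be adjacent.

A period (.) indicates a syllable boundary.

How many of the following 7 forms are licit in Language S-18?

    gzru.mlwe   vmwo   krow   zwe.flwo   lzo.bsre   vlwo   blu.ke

gzru.mlwe — σ1 onset /gzr/ (1→2→4 rises), coda /∅/ ok; σ2 onset /mlw/ (3→4→5 rises), coda /∅/ ok → licit
vmwo — σ1 onset /vmw/ (2→3→5 rises), coda /∅/ ok → licit
krow — violates constraint (b): syllable 1 coda /w/ has 1 consonant (> 0) → illicit
zwe.flwo — σ1 onset /zw/ (2→5 rises), coda /∅/ ok; σ2 onset /flw/ (2→4→5 rises), coda /∅/ ok → licit
lzo.bsre — violates constraint (c): syllable 1 onset /lz/: /l/ (liquid, 4) → /z/ (fricative, 2) does not rise → illicit
vlwo — σ1 onset /vlw/ (2→4→5 rises), coda /∅/ ok → licit
blu.ke — σ1 onset /bl/ (1→4 rises), coda /∅/ ok; σ2 onset /k/, coda /∅/ ok → licit
Licit: gzru.mlwe, vmwo, zwe.flwo, vlwo, blu.ke → 5.

5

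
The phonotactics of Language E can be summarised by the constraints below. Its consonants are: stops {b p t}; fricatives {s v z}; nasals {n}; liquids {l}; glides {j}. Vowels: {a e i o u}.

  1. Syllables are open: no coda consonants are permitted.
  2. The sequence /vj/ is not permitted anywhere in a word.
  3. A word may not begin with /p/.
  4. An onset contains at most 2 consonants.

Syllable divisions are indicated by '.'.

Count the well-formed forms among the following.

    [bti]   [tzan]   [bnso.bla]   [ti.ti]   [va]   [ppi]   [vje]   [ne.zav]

3

[bti] — σ1 onset /bt/ (2C), coda /∅/ ok → well-formed
[tzan] — violates constraint 1: syllable 1 coda /n/ has 1 consonant (> 0) → ill-formed
[bnso.bla] — violates constraint 4: syllable 1 onset /bns/ has 3 consonants (> 2) → ill-formed
[ti.ti] — σ1 onset /t/, coda /∅/ ok; σ2 onset /t/, coda /∅/ ok → well-formed
[va] — σ1 onset /v/, coda /∅/ ok → well-formed
[ppi] — violates constraint 3: word begins with /p/ → ill-formed
[vje] — violates constraint 2: contains banned sequence /vj/ → ill-formed
[ne.zav] — violates constraint 1: syllable 2 coda /v/ has 1 consonant (> 0) → ill-formed
Well-formed: [bti], [ti.ti], [va] → 3.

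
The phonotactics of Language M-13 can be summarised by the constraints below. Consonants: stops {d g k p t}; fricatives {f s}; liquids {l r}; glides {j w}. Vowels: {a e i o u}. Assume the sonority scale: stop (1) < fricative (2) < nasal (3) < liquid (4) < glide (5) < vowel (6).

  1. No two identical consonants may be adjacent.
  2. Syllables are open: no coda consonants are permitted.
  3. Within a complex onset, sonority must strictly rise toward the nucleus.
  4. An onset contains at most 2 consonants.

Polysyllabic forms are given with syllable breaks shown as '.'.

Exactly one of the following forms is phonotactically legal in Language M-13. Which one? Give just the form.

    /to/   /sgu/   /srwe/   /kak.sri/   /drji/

/to/ — σ1 onset /t/, coda /∅/ ok → phonotactically legal
/sgu/ — violates constraint 3: syllable 1 onset /sg/: /s/ (fricative, 2) → /g/ (stop, 1) does not rise → phonotactically illegal
/srwe/ — violates constraint 4: syllable 1 onset /srw/ has 3 consonants (> 2) → phonotactically illegal
/kak.sri/ — violates constraint 2: syllable 1 coda /k/ has 1 consonant (> 0) → phonotactically illegal
/drji/ — violates constraint 4: syllable 1 onset /drj/ has 3 consonants (> 2) → phonotactically illegal

/to/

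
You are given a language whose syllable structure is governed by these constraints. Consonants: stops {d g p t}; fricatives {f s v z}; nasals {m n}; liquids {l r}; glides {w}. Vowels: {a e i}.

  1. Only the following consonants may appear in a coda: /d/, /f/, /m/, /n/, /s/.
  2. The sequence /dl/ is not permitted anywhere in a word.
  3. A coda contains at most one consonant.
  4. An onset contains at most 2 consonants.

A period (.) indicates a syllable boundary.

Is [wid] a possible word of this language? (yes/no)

yes

[wid] — σ1 onset /w/, coda /d/ ok → permitted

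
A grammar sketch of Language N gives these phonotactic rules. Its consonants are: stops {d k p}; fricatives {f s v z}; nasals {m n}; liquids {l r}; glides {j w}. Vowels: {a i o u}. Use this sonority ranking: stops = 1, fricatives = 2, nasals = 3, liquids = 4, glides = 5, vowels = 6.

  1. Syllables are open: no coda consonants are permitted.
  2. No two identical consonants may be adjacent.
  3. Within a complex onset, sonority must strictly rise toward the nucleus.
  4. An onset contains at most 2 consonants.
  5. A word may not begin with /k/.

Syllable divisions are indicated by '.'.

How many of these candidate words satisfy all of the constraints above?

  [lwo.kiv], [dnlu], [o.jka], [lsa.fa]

[lwo.kiv] — violates constraint 1: syllable 2 coda /v/ has 1 consonant (> 0) → not permitted
[dnlu] — violates constraint 4: syllable 1 onset /dnl/ has 3 consonants (> 2) → not permitted
[o.jka] — violates constraint 3: syllable 2 onset /jk/: /j/ (glide, 5) → /k/ (stop, 1) does not rise → not permitted
[lsa.fa] — violates constraint 3: syllable 1 onset /ls/: /l/ (liquid, 4) → /s/ (fricative, 2) does not rise → not permitted
No form is permitted → 0.

0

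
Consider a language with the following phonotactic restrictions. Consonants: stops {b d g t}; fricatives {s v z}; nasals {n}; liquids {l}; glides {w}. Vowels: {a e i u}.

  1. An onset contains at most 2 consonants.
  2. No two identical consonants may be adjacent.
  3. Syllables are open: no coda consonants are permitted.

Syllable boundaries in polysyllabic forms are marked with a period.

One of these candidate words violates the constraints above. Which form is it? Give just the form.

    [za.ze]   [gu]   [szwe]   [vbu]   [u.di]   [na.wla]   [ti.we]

[szwe]

[za.ze] — σ1 onset /z/, coda /∅/ ok; σ2 onset /z/, coda /∅/ ok → permitted
[gu] — σ1 onset /g/, coda /∅/ ok → permitted
[szwe] — violates constraint 1: syllable 1 onset /szw/ has 3 consonants (> 2) → not permitted
[vbu] — σ1 onset /vb/ (2C), coda /∅/ ok → permitted
[u.di] — σ1 onset /∅/, coda /∅/ ok; σ2 onset /d/, coda /∅/ ok → permitted
[na.wla] — σ1 onset /n/, coda /∅/ ok; σ2 onset /wl/ (2C), coda /∅/ ok → permitted
[ti.we] — σ1 onset /t/, coda /∅/ ok; σ2 onset /w/, coda /∅/ ok → permitted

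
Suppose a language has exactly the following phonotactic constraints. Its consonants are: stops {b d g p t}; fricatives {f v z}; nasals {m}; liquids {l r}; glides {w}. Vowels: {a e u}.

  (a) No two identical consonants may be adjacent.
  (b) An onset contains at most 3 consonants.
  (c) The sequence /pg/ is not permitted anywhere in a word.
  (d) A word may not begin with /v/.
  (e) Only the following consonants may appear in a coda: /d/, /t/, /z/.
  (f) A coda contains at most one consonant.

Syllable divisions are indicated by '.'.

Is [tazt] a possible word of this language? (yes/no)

[tazt] — violates constraint (f): syllable 1 coda /zt/ has 2 consonants (> 1) → ill-formed

no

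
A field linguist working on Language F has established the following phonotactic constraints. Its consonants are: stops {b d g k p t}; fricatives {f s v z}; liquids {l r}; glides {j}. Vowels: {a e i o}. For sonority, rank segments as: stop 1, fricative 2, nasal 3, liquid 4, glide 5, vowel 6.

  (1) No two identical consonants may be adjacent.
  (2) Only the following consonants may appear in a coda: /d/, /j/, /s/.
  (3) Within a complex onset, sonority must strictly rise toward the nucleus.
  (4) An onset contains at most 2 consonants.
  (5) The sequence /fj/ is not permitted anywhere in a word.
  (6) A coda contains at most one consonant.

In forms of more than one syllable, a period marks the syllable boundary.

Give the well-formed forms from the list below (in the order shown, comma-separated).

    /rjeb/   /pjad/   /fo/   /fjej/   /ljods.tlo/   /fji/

/pjad/, /fo/

/rjeb/ — violates constraint 2: syllable 1 coda contains /b/, which is not a licensed coda consonant → ill-formed
/pjad/ — σ1 onset /pj/ (1→5 rises), coda /d/ ok → well-formed
/fo/ — σ1 onset /f/, coda /∅/ ok → well-formed
/fjej/ — violates constraint 5: contains banned sequence /fj/ → ill-formed
/ljods.tlo/ — violates constraint 6: syllable 1 coda /ds/ has 2 consonants (> 1) → ill-formed
/fji/ — violates constraint 5: contains banned sequence /fj/ → ill-formed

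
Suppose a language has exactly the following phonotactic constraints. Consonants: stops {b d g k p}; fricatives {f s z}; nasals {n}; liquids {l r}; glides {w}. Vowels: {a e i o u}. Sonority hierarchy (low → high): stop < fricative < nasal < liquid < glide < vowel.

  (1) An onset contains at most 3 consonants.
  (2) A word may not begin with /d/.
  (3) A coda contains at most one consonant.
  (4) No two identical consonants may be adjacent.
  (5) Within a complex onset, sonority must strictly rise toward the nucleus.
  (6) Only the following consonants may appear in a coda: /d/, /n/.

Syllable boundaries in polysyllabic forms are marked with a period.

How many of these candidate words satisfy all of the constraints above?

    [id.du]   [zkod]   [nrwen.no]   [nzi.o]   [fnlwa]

0

[id.du] — violates constraint 4: adjacent identical consonants /dd/ → illicit
[zkod] — violates constraint 5: syllable 1 onset /zk/: /z/ (fricative, 2) → /k/ (stop, 1) does not rise → illicit
[nrwen.no] — violates constraint 4: adjacent identical consonants /nn/ → illicit
[nzi.o] — violates constraint 5: syllable 1 onset /nz/: /n/ (nasal, 3) → /z/ (fricative, 2) does not rise → illicit
[fnlwa] — violates constraint 1: syllable 1 onset /fnlw/ has 4 consonants (> 3) → illicit
No form is licit → 0.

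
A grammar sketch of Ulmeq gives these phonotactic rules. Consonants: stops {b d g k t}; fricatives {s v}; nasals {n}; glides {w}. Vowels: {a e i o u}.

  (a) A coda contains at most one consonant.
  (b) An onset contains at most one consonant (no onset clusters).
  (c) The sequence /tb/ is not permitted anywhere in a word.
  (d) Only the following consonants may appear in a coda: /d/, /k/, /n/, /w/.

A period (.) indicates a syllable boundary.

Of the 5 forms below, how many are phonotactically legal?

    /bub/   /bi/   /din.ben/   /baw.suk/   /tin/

/bub/ — violates constraint (d): syllable 1 coda contains /b/, which is not a licensed coda consonant → phonotactically illegal
/bi/ — σ1 onset /b/, coda /∅/ ok → phonotactically legal
/din.ben/ — σ1 onset /d/, coda /n/ ok; σ2 onset /b/, coda /n/ ok → phonotactically legal
/baw.suk/ — σ1 onset /b/, coda /w/ ok; σ2 onset /s/, coda /k/ ok → phonotactically legal
/tin/ — σ1 onset /t/, coda /n/ ok → phonotactically legal
Phonotactically legal: /bi/, /din.ben/, /baw.suk/, /tin/ → 4.

4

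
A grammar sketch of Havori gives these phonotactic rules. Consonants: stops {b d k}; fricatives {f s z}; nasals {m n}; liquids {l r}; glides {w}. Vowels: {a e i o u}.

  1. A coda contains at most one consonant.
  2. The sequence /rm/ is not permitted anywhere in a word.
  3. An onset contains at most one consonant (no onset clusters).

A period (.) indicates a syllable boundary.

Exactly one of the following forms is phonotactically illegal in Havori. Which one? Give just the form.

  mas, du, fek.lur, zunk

zunk

mas — σ1 onset /m/, coda /s/ ok → phonotactically legal
du — σ1 onset /d/, coda /∅/ ok → phonotactically legal
fek.lur — σ1 onset /f/, coda /k/ ok; σ2 onset /l/, coda /r/ ok → phonotactically legal
zunk — violates constraint 1: syllable 1 coda /nk/ has 2 consonants (> 1) → phonotactically illegal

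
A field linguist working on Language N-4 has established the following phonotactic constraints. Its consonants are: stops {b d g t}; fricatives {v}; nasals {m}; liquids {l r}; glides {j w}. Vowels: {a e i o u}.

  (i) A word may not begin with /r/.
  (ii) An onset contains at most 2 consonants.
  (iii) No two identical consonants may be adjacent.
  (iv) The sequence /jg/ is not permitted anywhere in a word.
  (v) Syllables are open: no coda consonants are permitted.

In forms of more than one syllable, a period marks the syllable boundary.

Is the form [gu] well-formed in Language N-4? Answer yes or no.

yes

[gu] — σ1 onset /g/, coda /∅/ ok → well-formed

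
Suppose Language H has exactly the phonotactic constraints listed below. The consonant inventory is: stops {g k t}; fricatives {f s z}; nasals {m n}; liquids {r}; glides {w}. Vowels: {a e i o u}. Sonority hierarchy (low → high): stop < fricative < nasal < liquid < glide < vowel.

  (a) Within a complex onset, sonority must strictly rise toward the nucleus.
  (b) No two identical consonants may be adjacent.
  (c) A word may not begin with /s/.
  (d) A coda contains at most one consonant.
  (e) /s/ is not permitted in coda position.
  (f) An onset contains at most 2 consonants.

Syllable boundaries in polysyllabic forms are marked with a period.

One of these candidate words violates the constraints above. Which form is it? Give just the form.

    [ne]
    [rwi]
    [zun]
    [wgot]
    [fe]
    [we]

[wgot]

[ne] — σ1 onset /n/, coda /∅/ ok → well-formed
[rwi] — σ1 onset /rw/ (4→5 rises), coda /∅/ ok → well-formed
[zun] — σ1 onset /z/, coda /n/ ok → well-formed
[wgot] — violates constraint (a): syllable 1 onset /wg/: /w/ (glide, 5) → /g/ (stop, 1) does not rise → ill-formed
[fe] — σ1 onset /f/, coda /∅/ ok → well-formed
[we] — σ1 onset /w/, coda /∅/ ok → well-formed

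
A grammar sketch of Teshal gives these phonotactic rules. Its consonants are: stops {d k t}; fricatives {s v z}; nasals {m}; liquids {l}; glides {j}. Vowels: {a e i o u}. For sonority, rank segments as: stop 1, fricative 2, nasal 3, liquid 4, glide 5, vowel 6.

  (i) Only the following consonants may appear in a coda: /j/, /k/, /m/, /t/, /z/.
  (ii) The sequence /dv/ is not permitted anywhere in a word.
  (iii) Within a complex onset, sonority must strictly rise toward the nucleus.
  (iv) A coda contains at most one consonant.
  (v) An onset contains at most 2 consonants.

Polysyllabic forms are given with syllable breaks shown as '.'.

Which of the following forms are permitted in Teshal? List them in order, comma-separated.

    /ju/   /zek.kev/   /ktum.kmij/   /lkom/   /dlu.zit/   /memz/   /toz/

/ju/, /dlu.zit/, /toz/

/ju/ — σ1 onset /j/, coda /∅/ ok → permitted
/zek.kev/ — violates constraint (i): syllable 2 coda contains /v/, which is not a licensed coda consonant → not permitted
/ktum.kmij/ — violates constraint (iii): syllable 1 onset /kt/: /k/ (stop, 1) → /t/ (stop, 1) does not rise → not permitted
/lkom/ — violates constraint (iii): syllable 1 onset /lk/: /l/ (liquid, 4) → /k/ (stop, 1) does not rise → not permitted
/dlu.zit/ — σ1 onset /dl/ (1→4 rises), coda /∅/ ok; σ2 onset /z/, coda /t/ ok → permitted
/memz/ — violates constraint (iv): syllable 1 coda /mz/ has 2 consonants (> 1) → not permitted
/toz/ — σ1 onset /t/, coda /z/ ok → permitted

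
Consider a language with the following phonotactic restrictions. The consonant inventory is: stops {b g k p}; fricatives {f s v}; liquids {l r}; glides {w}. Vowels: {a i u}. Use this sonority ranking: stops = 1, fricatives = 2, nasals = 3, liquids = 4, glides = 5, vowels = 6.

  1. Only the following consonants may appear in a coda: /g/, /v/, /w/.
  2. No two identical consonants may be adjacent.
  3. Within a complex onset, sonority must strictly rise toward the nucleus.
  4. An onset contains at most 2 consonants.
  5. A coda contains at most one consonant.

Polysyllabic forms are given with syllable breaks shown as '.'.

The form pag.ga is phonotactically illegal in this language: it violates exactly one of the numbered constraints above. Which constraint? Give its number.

pag.ga: adjacent identical consonants /gg/.
This is a violation of constraint 2: "No two identical consonants may be adjacent."
The remaining constraints (1, 3, 4, 5) are satisfied.

2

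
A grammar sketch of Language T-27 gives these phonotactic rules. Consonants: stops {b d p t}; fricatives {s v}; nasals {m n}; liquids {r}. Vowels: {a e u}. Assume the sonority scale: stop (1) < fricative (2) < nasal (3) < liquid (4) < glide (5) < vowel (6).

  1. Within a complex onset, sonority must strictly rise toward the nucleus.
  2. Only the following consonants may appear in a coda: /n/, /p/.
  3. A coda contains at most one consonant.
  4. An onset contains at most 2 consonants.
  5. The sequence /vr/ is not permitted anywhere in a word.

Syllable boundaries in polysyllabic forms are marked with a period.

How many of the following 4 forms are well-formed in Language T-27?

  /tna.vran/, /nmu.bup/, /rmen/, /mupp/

/tna.vran/ — violates constraint 5: contains banned sequence /vr/ → ill-formed
/nmu.bup/ — violates constraint 1: syllable 1 onset /nm/: /n/ (nasal, 3) → /m/ (nasal, 3) does not rise → ill-formed
/rmen/ — violates constraint 1: syllable 1 onset /rm/: /r/ (liquid, 4) → /m/ (nasal, 3) does not rise → ill-formed
/mupp/ — violates constraint 3: syllable 1 coda /pp/ has 2 consonants (> 1) → ill-formed
No form is well-formed → 0.

0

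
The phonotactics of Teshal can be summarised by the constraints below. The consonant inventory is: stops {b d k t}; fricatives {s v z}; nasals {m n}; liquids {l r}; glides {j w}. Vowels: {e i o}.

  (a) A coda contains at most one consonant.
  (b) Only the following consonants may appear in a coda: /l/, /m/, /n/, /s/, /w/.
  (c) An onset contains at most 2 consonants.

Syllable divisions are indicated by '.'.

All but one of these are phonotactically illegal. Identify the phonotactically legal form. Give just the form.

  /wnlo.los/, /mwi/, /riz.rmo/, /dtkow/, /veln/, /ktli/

/wnlo.los/ — violates constraint (c): syllable 1 onset /wnl/ has 3 consonants (> 2) → phonotactically illegal
/mwi/ — σ1 onset /mw/ (2C), coda /∅/ ok → phonotactically legal
/riz.rmo/ — violates constraint (b): syllable 1 coda contains /z/, which is not a licensed coda consonant → phonotactically illegal
/dtkow/ — violates constraint (c): syllable 1 onset /dtk/ has 3 consonants (> 2) → phonotactically illegal
/veln/ — violates constraint (a): syllable 1 coda /ln/ has 2 consonants (> 1) → phonotactically illegal
/ktli/ — violates constraint (c): syllable 1 onset /ktl/ has 3 consonants (> 2) → phonotactically illegal

/mwi/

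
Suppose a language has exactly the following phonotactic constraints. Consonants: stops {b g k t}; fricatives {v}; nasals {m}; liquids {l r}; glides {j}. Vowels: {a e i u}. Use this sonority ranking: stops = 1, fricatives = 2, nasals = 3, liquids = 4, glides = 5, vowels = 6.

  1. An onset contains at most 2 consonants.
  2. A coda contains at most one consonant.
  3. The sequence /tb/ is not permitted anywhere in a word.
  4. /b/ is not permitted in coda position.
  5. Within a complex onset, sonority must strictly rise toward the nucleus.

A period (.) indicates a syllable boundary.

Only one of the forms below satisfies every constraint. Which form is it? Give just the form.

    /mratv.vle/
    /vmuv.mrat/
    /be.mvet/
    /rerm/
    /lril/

/mratv.vle/ — violates constraint 2: syllable 1 coda /tv/ has 2 consonants (> 1) → not permitted
/vmuv.mrat/ — σ1 onset /vm/ (2→3 rises), coda /v/ ok; σ2 onset /mr/ (3→4 rises), coda /t/ ok → permitted
/be.mvet/ — violates constraint 5: syllable 2 onset /mv/: /m/ (nasal, 3) → /v/ (fricative, 2) does not rise → not permitted
/rerm/ — violates constraint 2: syllable 1 coda /rm/ has 2 consonants (> 1) → not permitted
/lril/ — violates constraint 5: syllable 1 onset /lr/: /l/ (liquid, 4) → /r/ (liquid, 4) does not rise → not permitted

/vmuv.mrat/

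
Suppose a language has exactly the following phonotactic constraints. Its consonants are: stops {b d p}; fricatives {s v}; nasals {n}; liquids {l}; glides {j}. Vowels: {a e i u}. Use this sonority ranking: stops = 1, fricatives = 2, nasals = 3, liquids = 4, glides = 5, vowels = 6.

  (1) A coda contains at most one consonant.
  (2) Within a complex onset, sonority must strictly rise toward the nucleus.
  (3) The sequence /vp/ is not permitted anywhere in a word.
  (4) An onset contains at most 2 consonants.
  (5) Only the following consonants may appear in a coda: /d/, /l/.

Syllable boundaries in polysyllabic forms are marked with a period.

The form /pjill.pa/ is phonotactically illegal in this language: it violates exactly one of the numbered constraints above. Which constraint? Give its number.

/pjill.pa/: syllable 1 coda /ll/ has 2 consonants (> 1).
This is a violation of constraint 1: "A coda contains at most one consonant."
The remaining constraints (2, 3, 4, 5) are satisfied.

1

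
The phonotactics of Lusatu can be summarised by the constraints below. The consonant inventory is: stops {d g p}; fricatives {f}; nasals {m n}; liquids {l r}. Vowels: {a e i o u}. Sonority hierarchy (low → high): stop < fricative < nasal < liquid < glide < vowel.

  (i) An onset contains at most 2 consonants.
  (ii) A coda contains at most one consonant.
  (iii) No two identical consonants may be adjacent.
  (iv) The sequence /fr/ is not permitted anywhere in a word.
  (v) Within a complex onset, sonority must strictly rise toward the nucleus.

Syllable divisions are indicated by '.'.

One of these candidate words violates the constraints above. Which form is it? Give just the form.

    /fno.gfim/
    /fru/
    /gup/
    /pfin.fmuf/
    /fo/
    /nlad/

/fno.gfim/ — σ1 onset /fn/ (2→3 rises), coda /∅/ ok; σ2 onset /gf/ (1→2 rises), coda /m/ ok → licit
/fru/ — violates constraint (iv): contains banned sequence /fr/ → illicit
/gup/ — σ1 onset /g/, coda /p/ ok → licit
/pfin.fmuf/ — σ1 onset /pf/ (1→2 rises), coda /n/ ok; σ2 onset /fm/ (2→3 rises), coda /f/ ok → licit
/fo/ — σ1 onset /f/, coda /∅/ ok → licit
/nlad/ — σ1 onset /nl/ (3→4 rises), coda /d/ ok → licit

/fru/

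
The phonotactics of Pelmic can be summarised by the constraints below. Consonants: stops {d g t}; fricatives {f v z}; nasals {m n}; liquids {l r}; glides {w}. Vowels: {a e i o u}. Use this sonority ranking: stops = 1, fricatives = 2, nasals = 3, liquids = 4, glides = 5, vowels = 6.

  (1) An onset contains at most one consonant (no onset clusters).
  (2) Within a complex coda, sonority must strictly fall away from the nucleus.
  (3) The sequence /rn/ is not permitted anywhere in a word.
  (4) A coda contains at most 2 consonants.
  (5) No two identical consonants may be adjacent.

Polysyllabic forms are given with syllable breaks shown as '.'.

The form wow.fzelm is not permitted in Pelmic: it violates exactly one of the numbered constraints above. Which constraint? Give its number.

wow.fzelm: syllable 2 onset /fz/ has 2 consonants (> 1).
This is a violation of constraint 1: "An onset contains at most one consonant (no onset clusters)."
The remaining constraints (2, 3, 4, 5) are satisfied.

1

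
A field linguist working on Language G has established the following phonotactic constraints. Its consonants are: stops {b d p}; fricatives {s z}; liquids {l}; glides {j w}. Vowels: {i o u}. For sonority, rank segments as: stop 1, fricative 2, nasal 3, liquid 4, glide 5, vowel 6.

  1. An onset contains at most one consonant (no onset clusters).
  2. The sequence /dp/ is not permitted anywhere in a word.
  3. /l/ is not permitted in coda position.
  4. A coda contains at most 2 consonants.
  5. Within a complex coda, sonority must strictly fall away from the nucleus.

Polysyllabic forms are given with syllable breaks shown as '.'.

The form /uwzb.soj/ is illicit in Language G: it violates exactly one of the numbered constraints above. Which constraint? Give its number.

/uwzb.soj/: syllable 1 coda /wzb/ has 3 consonants (> 2).
This is a violation of constraint 4: "A coda contains at most 2 consonants."
The remaining constraints (1, 2, 3, 5) are satisfied.

4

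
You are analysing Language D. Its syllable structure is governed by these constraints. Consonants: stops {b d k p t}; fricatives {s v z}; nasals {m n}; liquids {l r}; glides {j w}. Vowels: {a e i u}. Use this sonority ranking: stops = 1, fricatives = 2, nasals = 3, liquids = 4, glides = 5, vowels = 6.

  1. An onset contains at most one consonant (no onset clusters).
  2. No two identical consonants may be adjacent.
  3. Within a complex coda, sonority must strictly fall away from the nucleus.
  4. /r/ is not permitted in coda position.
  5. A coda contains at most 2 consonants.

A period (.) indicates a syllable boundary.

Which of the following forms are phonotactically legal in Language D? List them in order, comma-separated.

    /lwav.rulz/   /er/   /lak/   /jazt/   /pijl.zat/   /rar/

/lak/, /jazt/, /pijl.zat/

/lwav.rulz/ — violates constraint 1: syllable 1 onset /lw/ has 2 consonants (> 1) → phonotactically illegal
/er/ — violates constraint 4: syllable 1 coda contains /r/ → phonotactically illegal
/lak/ — σ1 onset /l/, coda /k/ ok → phonotactically legal
/jazt/ — σ1 onset /j/, coda /zt/ (2→1 falls) ok → phonotactically legal
/pijl.zat/ — σ1 onset /p/, coda /jl/ (5→4 falls) ok; σ2 onset /z/, coda /t/ ok → phonotactically legal
/rar/ — violates constraint 4: syllable 1 coda contains /r/ → phonotactically illegal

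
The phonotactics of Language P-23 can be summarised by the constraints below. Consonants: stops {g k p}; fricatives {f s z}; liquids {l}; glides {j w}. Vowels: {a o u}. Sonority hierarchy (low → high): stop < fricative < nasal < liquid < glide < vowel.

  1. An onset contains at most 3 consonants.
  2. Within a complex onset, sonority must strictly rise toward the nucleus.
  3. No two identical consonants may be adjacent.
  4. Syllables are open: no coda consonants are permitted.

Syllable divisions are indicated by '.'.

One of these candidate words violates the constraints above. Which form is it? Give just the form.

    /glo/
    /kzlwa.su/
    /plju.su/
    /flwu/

/glo/ — σ1 onset /gl/ (1→4 rises), coda /∅/ ok → permitted
/kzlwa.su/ — violates constraint 1: syllable 1 onset /kzlw/ has 4 consonants (> 3) → not permitted
/plju.su/ — σ1 onset /plj/ (1→4→5 rises), coda /∅/ ok; σ2 onset /s/, coda /∅/ ok → permitted
/flwu/ — σ1 onset /flw/ (2→4→5 rises), coda /∅/ ok → permitted

/kzlwa.su/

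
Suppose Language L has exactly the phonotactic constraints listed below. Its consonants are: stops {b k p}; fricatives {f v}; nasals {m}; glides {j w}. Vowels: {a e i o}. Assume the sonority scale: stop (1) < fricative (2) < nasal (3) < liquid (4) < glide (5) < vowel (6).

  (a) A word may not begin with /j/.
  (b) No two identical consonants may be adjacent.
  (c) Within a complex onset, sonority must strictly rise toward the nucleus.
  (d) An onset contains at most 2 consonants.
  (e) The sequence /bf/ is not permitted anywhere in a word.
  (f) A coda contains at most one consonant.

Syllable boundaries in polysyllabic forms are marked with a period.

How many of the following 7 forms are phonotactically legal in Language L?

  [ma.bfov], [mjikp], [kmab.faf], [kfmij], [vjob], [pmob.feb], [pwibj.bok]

[ma.bfov] — violates constraint (e): contains banned sequence /bf/ → phonotactically illegal
[mjikp] — violates constraint (f): syllable 1 coda /kp/ has 2 consonants (> 1) → phonotactically illegal
[kmab.faf] — violates constraint (e): contains banned sequence /bf/ → phonotactically illegal
[kfmij] — violates constraint (d): syllable 1 onset /kfm/ has 3 consonants (> 2) → phonotactically illegal
[vjob] — σ1 onset /vj/ (2→5 rises), coda /b/ ok → phonotactically legal
[pmob.feb] — violates constraint (e): contains banned sequence /bf/ → phonotactically illegal
[pwibj.bok] — violates constraint (f): syllable 1 coda /bj/ has 2 consonants (> 1) → phonotactically illegal
Phonotactically legal: [vjob] → 1.

1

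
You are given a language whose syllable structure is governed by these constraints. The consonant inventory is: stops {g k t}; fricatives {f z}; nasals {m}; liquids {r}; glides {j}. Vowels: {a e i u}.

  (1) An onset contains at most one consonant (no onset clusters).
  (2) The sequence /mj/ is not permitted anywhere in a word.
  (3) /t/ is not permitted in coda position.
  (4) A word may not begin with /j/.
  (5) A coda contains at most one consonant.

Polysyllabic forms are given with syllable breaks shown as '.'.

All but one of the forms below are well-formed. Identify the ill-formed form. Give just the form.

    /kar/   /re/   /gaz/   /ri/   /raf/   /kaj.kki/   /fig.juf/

/kaj.kki/

/kar/ — σ1 onset /k/, coda /r/ ok → well-formed
/re/ — σ1 onset /r/, coda /∅/ ok → well-formed
/gaz/ — σ1 onset /g/, coda /z/ ok → well-formed
/ri/ — σ1 onset /r/, coda /∅/ ok → well-formed
/raf/ — σ1 onset /r/, coda /f/ ok → well-formed
/kaj.kki/ — violates constraint 1: syllable 2 onset /kk/ has 2 consonants (> 1) → ill-formed
/fig.juf/ — σ1 onset /f/, coda /g/ ok; σ2 onset /j/, coda /f/ ok → well-formed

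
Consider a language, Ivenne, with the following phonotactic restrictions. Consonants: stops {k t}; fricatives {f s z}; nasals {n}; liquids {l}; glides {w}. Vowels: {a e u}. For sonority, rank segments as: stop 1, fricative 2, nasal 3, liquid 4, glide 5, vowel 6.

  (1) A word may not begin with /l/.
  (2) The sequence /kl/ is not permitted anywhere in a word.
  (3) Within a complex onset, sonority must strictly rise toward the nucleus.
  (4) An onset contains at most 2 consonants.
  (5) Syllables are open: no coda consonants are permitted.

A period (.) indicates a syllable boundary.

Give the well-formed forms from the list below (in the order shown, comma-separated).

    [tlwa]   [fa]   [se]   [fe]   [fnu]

[fa], [se], [fe], [fnu]

[tlwa] — violates constraint 4: syllable 1 onset /tlw/ has 3 consonants (> 2) → ill-formed
[fa] — σ1 onset /f/, coda /∅/ ok → well-formed
[se] — σ1 onset /s/, coda /∅/ ok → well-formed
[fe] — σ1 onset /f/, coda /∅/ ok → well-formed
[fnu] — σ1 onset /fn/ (2→3 rises), coda /∅/ ok → well-formed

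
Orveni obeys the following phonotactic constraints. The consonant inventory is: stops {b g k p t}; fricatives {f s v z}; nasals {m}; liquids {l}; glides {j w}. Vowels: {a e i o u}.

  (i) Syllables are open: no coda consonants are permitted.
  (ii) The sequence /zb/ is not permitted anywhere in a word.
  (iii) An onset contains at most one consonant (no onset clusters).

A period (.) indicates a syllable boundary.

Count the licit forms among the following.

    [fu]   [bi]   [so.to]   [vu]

[fu] — σ1 onset /f/, coda /∅/ ok → licit
[bi] — σ1 onset /b/, coda /∅/ ok → licit
[so.to] — σ1 onset /s/, coda /∅/ ok; σ2 onset /t/, coda /∅/ ok → licit
[vu] — σ1 onset /v/, coda /∅/ ok → licit
Licit: [fu], [bi], [so.to], [vu] → 4.

4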